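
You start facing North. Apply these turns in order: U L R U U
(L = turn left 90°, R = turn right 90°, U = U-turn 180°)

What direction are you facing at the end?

Answer: Final heading: South

Derivation:
Start: North
  U (U-turn (180°)) -> South
  L (left (90° counter-clockwise)) -> East
  R (right (90° clockwise)) -> South
  U (U-turn (180°)) -> North
  U (U-turn (180°)) -> South
Final: South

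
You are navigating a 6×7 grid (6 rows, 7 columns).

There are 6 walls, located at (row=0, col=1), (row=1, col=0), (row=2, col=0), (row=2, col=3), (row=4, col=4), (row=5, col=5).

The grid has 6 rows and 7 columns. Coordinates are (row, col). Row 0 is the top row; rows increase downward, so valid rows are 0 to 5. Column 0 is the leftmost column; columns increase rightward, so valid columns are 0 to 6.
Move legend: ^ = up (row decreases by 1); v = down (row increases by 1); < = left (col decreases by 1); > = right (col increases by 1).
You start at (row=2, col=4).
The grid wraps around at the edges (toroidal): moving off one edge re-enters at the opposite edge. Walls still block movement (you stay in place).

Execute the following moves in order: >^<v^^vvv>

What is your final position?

Answer: Final position: (row=3, col=5)

Derivation:
Start: (row=2, col=4)
  > (right): (row=2, col=4) -> (row=2, col=5)
  ^ (up): (row=2, col=5) -> (row=1, col=5)
  < (left): (row=1, col=5) -> (row=1, col=4)
  v (down): (row=1, col=4) -> (row=2, col=4)
  ^ (up): (row=2, col=4) -> (row=1, col=4)
  ^ (up): (row=1, col=4) -> (row=0, col=4)
  v (down): (row=0, col=4) -> (row=1, col=4)
  v (down): (row=1, col=4) -> (row=2, col=4)
  v (down): (row=2, col=4) -> (row=3, col=4)
  > (right): (row=3, col=4) -> (row=3, col=5)
Final: (row=3, col=5)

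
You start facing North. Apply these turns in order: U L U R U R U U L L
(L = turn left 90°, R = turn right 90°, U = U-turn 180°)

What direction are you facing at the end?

Answer: Final heading: East

Derivation:
Start: North
  U (U-turn (180°)) -> South
  L (left (90° counter-clockwise)) -> East
  U (U-turn (180°)) -> West
  R (right (90° clockwise)) -> North
  U (U-turn (180°)) -> South
  R (right (90° clockwise)) -> West
  U (U-turn (180°)) -> East
  U (U-turn (180°)) -> West
  L (left (90° counter-clockwise)) -> South
  L (left (90° counter-clockwise)) -> East
Final: East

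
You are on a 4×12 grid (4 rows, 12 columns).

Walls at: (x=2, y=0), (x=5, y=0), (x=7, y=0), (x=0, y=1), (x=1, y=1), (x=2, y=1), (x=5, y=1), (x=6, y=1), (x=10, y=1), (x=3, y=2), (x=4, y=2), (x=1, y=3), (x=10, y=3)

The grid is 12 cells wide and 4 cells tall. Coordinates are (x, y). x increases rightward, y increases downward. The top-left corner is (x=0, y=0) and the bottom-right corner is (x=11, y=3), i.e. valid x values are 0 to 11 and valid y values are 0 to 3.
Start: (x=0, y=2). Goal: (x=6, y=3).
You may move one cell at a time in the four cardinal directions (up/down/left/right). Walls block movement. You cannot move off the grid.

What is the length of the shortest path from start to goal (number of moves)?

BFS from (x=0, y=2) until reaching (x=6, y=3):
  Distance 0: (x=0, y=2)
  Distance 1: (x=1, y=2), (x=0, y=3)
  Distance 2: (x=2, y=2)
  Distance 3: (x=2, y=3)
  Distance 4: (x=3, y=3)
  Distance 5: (x=4, y=3)
  Distance 6: (x=5, y=3)
  Distance 7: (x=5, y=2), (x=6, y=3)  <- goal reached here
One shortest path (7 moves): (x=0, y=2) -> (x=1, y=2) -> (x=2, y=2) -> (x=2, y=3) -> (x=3, y=3) -> (x=4, y=3) -> (x=5, y=3) -> (x=6, y=3)

Answer: Shortest path length: 7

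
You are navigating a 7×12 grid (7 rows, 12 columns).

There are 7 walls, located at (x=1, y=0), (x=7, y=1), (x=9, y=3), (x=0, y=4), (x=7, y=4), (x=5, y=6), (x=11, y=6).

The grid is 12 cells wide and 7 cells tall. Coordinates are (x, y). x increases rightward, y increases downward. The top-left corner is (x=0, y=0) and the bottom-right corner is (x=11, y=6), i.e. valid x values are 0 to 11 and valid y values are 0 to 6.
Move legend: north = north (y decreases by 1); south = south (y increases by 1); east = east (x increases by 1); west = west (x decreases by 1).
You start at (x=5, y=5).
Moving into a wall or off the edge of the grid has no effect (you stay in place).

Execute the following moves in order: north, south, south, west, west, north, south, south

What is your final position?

Answer: Final position: (x=3, y=6)

Derivation:
Start: (x=5, y=5)
  north (north): (x=5, y=5) -> (x=5, y=4)
  south (south): (x=5, y=4) -> (x=5, y=5)
  south (south): blocked, stay at (x=5, y=5)
  west (west): (x=5, y=5) -> (x=4, y=5)
  west (west): (x=4, y=5) -> (x=3, y=5)
  north (north): (x=3, y=5) -> (x=3, y=4)
  south (south): (x=3, y=4) -> (x=3, y=5)
  south (south): (x=3, y=5) -> (x=3, y=6)
Final: (x=3, y=6)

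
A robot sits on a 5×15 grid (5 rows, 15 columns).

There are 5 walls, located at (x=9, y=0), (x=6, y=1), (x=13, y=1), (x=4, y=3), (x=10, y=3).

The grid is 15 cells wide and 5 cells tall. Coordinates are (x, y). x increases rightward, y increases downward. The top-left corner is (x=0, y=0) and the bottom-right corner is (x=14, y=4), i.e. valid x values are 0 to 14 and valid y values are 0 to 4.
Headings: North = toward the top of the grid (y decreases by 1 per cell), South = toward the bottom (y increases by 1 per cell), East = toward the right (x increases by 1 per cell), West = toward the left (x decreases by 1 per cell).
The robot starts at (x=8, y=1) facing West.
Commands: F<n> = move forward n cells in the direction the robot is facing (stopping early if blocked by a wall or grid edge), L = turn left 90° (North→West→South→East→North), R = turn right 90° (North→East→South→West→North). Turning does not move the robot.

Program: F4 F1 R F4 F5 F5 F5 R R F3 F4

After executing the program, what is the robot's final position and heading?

Answer: Final position: (x=7, y=4), facing South

Derivation:
Start: (x=8, y=1), facing West
  F4: move forward 1/4 (blocked), now at (x=7, y=1)
  F1: move forward 0/1 (blocked), now at (x=7, y=1)
  R: turn right, now facing North
  F4: move forward 1/4 (blocked), now at (x=7, y=0)
  [×3]F5: move forward 0/5 (blocked), now at (x=7, y=0)
  R: turn right, now facing East
  R: turn right, now facing South
  F3: move forward 3, now at (x=7, y=3)
  F4: move forward 1/4 (blocked), now at (x=7, y=4)
Final: (x=7, y=4), facing South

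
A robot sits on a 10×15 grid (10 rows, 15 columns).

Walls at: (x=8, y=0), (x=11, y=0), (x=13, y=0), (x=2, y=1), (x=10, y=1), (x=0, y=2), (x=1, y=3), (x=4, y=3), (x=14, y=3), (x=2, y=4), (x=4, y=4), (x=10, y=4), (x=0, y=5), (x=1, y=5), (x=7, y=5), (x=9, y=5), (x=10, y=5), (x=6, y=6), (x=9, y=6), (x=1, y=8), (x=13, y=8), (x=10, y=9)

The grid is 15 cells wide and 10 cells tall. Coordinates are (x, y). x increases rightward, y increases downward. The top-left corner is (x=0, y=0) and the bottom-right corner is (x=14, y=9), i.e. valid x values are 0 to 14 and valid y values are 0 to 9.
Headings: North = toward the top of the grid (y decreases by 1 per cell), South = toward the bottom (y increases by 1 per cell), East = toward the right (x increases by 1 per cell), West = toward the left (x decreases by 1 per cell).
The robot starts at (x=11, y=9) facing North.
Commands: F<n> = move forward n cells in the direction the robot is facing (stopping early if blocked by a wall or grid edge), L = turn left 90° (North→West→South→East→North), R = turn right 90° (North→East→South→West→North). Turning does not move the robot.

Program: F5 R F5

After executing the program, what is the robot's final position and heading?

Start: (x=11, y=9), facing North
  F5: move forward 5, now at (x=11, y=4)
  R: turn right, now facing East
  F5: move forward 3/5 (blocked), now at (x=14, y=4)
Final: (x=14, y=4), facing East

Answer: Final position: (x=14, y=4), facing East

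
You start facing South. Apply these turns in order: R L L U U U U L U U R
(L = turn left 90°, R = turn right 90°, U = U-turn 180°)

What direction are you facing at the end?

Answer: Final heading: East

Derivation:
Start: South
  R (right (90° clockwise)) -> West
  L (left (90° counter-clockwise)) -> South
  L (left (90° counter-clockwise)) -> East
  U (U-turn (180°)) -> West
  U (U-turn (180°)) -> East
  U (U-turn (180°)) -> West
  U (U-turn (180°)) -> East
  L (left (90° counter-clockwise)) -> North
  U (U-turn (180°)) -> South
  U (U-turn (180°)) -> North
  R (right (90° clockwise)) -> East
Final: East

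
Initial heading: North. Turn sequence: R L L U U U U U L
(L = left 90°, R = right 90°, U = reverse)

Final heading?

Answer: Final heading: North

Derivation:
Start: North
  R (right (90° clockwise)) -> East
  L (left (90° counter-clockwise)) -> North
  L (left (90° counter-clockwise)) -> West
  U (U-turn (180°)) -> East
  U (U-turn (180°)) -> West
  U (U-turn (180°)) -> East
  U (U-turn (180°)) -> West
  U (U-turn (180°)) -> East
  L (left (90° counter-clockwise)) -> North
Final: North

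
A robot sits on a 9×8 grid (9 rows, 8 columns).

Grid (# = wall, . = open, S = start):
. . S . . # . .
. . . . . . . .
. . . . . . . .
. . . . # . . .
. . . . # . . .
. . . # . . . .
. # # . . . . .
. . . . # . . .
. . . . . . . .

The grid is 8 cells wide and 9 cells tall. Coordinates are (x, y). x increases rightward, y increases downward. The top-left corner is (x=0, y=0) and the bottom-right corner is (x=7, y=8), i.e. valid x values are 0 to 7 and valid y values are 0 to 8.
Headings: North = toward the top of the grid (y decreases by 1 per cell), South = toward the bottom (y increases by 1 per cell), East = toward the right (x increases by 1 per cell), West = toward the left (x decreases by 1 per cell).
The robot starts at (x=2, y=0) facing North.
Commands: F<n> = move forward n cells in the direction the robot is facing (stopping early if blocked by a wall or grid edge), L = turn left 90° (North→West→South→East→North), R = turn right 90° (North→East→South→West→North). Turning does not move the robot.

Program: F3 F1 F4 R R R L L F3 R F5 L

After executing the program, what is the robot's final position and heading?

Answer: Final position: (x=4, y=2), facing East

Derivation:
Start: (x=2, y=0), facing North
  F3: move forward 0/3 (blocked), now at (x=2, y=0)
  F1: move forward 0/1 (blocked), now at (x=2, y=0)
  F4: move forward 0/4 (blocked), now at (x=2, y=0)
  R: turn right, now facing East
  R: turn right, now facing South
  R: turn right, now facing West
  L: turn left, now facing South
  L: turn left, now facing East
  F3: move forward 2/3 (blocked), now at (x=4, y=0)
  R: turn right, now facing South
  F5: move forward 2/5 (blocked), now at (x=4, y=2)
  L: turn left, now facing East
Final: (x=4, y=2), facing East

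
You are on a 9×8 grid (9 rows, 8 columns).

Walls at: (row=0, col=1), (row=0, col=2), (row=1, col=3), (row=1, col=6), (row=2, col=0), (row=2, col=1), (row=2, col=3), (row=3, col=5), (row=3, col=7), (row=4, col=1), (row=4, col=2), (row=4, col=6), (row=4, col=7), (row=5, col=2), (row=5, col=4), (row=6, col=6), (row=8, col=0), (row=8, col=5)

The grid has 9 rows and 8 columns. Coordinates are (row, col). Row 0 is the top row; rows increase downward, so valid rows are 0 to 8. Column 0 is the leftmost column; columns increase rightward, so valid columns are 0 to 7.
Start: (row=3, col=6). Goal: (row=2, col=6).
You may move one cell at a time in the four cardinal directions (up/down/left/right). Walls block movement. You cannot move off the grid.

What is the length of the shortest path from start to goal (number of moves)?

BFS from (row=3, col=6) until reaching (row=2, col=6):
  Distance 0: (row=3, col=6)
  Distance 1: (row=2, col=6)  <- goal reached here
One shortest path (1 moves): (row=3, col=6) -> (row=2, col=6)

Answer: Shortest path length: 1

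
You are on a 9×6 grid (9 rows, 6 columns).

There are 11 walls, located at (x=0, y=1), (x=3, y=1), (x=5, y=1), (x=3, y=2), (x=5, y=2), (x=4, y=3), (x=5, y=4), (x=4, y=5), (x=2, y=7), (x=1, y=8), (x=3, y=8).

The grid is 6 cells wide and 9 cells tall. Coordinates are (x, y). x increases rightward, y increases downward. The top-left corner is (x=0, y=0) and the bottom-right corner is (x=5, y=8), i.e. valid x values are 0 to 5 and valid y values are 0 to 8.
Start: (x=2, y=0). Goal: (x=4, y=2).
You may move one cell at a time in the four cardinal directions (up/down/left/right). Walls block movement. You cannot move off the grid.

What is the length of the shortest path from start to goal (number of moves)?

Answer: Shortest path length: 4

Derivation:
BFS from (x=2, y=0) until reaching (x=4, y=2):
  Distance 0: (x=2, y=0)
  Distance 1: (x=1, y=0), (x=3, y=0), (x=2, y=1)
  Distance 2: (x=0, y=0), (x=4, y=0), (x=1, y=1), (x=2, y=2)
  Distance 3: (x=5, y=0), (x=4, y=1), (x=1, y=2), (x=2, y=3)
  Distance 4: (x=0, y=2), (x=4, y=2), (x=1, y=3), (x=3, y=3), (x=2, y=4)  <- goal reached here
One shortest path (4 moves): (x=2, y=0) -> (x=3, y=0) -> (x=4, y=0) -> (x=4, y=1) -> (x=4, y=2)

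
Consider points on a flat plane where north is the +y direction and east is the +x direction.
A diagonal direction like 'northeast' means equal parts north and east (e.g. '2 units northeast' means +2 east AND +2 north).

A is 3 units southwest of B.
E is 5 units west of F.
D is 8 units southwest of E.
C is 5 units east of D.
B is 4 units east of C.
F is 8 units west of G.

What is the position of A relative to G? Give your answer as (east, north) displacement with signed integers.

Answer: A is at (east=-15, north=-11) relative to G.

Derivation:
Place G at the origin (east=0, north=0).
  F is 8 units west of G: delta (east=-8, north=+0); F at (east=-8, north=0).
  E is 5 units west of F: delta (east=-5, north=+0); E at (east=-13, north=0).
  D is 8 units southwest of E: delta (east=-8, north=-8); D at (east=-21, north=-8).
  C is 5 units east of D: delta (east=+5, north=+0); C at (east=-16, north=-8).
  B is 4 units east of C: delta (east=+4, north=+0); B at (east=-12, north=-8).
  A is 3 units southwest of B: delta (east=-3, north=-3); A at (east=-15, north=-11).
Therefore A relative to G: (east=-15, north=-11).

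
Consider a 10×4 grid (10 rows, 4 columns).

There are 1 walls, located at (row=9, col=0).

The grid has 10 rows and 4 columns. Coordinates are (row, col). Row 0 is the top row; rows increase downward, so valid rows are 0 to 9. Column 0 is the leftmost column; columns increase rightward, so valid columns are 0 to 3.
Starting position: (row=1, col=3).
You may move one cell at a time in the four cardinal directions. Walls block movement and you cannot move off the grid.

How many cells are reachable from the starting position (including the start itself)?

BFS flood-fill from (row=1, col=3):
  Distance 0: (row=1, col=3)
  Distance 1: (row=0, col=3), (row=1, col=2), (row=2, col=3)
  Distance 2: (row=0, col=2), (row=1, col=1), (row=2, col=2), (row=3, col=3)
  Distance 3: (row=0, col=1), (row=1, col=0), (row=2, col=1), (row=3, col=2), (row=4, col=3)
  Distance 4: (row=0, col=0), (row=2, col=0), (row=3, col=1), (row=4, col=2), (row=5, col=3)
  Distance 5: (row=3, col=0), (row=4, col=1), (row=5, col=2), (row=6, col=3)
  Distance 6: (row=4, col=0), (row=5, col=1), (row=6, col=2), (row=7, col=3)
  Distance 7: (row=5, col=0), (row=6, col=1), (row=7, col=2), (row=8, col=3)
  Distance 8: (row=6, col=0), (row=7, col=1), (row=8, col=2), (row=9, col=3)
  Distance 9: (row=7, col=0), (row=8, col=1), (row=9, col=2)
  Distance 10: (row=8, col=0), (row=9, col=1)
Total reachable: 39 (grid has 39 open cells total)

Answer: Reachable cells: 39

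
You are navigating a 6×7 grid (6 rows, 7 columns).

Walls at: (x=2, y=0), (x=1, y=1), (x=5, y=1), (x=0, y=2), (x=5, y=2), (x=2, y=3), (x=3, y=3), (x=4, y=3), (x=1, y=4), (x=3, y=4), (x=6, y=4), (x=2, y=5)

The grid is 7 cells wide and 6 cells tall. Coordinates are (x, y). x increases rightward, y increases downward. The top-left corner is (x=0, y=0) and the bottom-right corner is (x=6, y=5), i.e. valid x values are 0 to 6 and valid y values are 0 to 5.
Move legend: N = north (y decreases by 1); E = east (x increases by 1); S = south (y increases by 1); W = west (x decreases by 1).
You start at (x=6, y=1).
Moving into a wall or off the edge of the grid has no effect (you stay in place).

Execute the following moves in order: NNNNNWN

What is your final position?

Start: (x=6, y=1)
  N (north): (x=6, y=1) -> (x=6, y=0)
  [×4]N (north): blocked, stay at (x=6, y=0)
  W (west): (x=6, y=0) -> (x=5, y=0)
  N (north): blocked, stay at (x=5, y=0)
Final: (x=5, y=0)

Answer: Final position: (x=5, y=0)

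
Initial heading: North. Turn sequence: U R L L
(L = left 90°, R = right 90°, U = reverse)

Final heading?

Answer: Final heading: East

Derivation:
Start: North
  U (U-turn (180°)) -> South
  R (right (90° clockwise)) -> West
  L (left (90° counter-clockwise)) -> South
  L (left (90° counter-clockwise)) -> East
Final: East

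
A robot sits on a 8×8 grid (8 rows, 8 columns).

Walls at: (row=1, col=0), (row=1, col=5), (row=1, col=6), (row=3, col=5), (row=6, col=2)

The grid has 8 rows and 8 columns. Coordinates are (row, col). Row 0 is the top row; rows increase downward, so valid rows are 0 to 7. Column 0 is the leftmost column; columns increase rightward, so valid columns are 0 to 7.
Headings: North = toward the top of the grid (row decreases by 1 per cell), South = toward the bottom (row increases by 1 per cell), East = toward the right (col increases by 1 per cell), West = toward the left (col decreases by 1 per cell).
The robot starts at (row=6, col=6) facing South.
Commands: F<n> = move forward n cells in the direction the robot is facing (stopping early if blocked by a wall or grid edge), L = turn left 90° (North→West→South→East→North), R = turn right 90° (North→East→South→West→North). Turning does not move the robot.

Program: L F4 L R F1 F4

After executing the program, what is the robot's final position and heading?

Answer: Final position: (row=6, col=7), facing East

Derivation:
Start: (row=6, col=6), facing South
  L: turn left, now facing East
  F4: move forward 1/4 (blocked), now at (row=6, col=7)
  L: turn left, now facing North
  R: turn right, now facing East
  F1: move forward 0/1 (blocked), now at (row=6, col=7)
  F4: move forward 0/4 (blocked), now at (row=6, col=7)
Final: (row=6, col=7), facing East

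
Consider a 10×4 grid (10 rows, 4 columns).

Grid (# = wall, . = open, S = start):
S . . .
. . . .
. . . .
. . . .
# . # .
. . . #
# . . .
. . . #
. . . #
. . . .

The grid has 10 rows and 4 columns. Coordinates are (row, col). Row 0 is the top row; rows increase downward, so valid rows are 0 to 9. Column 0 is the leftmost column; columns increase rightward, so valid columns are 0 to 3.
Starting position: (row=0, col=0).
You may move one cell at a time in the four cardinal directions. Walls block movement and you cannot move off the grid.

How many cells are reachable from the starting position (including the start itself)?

BFS flood-fill from (row=0, col=0):
  Distance 0: (row=0, col=0)
  Distance 1: (row=0, col=1), (row=1, col=0)
  Distance 2: (row=0, col=2), (row=1, col=1), (row=2, col=0)
  Distance 3: (row=0, col=3), (row=1, col=2), (row=2, col=1), (row=3, col=0)
  Distance 4: (row=1, col=3), (row=2, col=2), (row=3, col=1)
  Distance 5: (row=2, col=3), (row=3, col=2), (row=4, col=1)
  Distance 6: (row=3, col=3), (row=5, col=1)
  Distance 7: (row=4, col=3), (row=5, col=0), (row=5, col=2), (row=6, col=1)
  Distance 8: (row=6, col=2), (row=7, col=1)
  Distance 9: (row=6, col=3), (row=7, col=0), (row=7, col=2), (row=8, col=1)
  Distance 10: (row=8, col=0), (row=8, col=2), (row=9, col=1)
  Distance 11: (row=9, col=0), (row=9, col=2)
  Distance 12: (row=9, col=3)
Total reachable: 34 (grid has 34 open cells total)

Answer: Reachable cells: 34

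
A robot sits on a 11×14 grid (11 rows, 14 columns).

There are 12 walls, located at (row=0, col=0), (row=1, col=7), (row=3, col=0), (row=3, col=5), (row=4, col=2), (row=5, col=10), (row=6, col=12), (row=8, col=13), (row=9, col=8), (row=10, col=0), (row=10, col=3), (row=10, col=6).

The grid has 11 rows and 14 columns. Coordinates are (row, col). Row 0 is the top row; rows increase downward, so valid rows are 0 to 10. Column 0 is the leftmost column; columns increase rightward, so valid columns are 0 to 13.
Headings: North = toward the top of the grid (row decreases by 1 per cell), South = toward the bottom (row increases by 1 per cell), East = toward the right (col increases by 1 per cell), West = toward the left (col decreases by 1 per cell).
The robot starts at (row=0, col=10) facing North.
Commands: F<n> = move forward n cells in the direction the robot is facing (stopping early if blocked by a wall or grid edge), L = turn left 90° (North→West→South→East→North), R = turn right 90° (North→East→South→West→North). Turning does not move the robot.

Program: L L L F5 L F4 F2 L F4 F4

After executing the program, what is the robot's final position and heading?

Start: (row=0, col=10), facing North
  L: turn left, now facing West
  L: turn left, now facing South
  L: turn left, now facing East
  F5: move forward 3/5 (blocked), now at (row=0, col=13)
  L: turn left, now facing North
  F4: move forward 0/4 (blocked), now at (row=0, col=13)
  F2: move forward 0/2 (blocked), now at (row=0, col=13)
  L: turn left, now facing West
  F4: move forward 4, now at (row=0, col=9)
  F4: move forward 4, now at (row=0, col=5)
Final: (row=0, col=5), facing West

Answer: Final position: (row=0, col=5), facing West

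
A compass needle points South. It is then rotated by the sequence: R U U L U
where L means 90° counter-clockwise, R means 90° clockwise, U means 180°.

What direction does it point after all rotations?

Start: South
  R (right (90° clockwise)) -> West
  U (U-turn (180°)) -> East
  U (U-turn (180°)) -> West
  L (left (90° counter-clockwise)) -> South
  U (U-turn (180°)) -> North
Final: North

Answer: Final heading: North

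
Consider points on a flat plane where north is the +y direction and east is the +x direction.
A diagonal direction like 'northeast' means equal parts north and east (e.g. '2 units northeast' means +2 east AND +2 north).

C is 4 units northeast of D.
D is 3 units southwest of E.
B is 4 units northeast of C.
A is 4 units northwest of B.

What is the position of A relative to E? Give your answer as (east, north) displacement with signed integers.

Answer: A is at (east=1, north=9) relative to E.

Derivation:
Place E at the origin (east=0, north=0).
  D is 3 units southwest of E: delta (east=-3, north=-3); D at (east=-3, north=-3).
  C is 4 units northeast of D: delta (east=+4, north=+4); C at (east=1, north=1).
  B is 4 units northeast of C: delta (east=+4, north=+4); B at (east=5, north=5).
  A is 4 units northwest of B: delta (east=-4, north=+4); A at (east=1, north=9).
Therefore A relative to E: (east=1, north=9).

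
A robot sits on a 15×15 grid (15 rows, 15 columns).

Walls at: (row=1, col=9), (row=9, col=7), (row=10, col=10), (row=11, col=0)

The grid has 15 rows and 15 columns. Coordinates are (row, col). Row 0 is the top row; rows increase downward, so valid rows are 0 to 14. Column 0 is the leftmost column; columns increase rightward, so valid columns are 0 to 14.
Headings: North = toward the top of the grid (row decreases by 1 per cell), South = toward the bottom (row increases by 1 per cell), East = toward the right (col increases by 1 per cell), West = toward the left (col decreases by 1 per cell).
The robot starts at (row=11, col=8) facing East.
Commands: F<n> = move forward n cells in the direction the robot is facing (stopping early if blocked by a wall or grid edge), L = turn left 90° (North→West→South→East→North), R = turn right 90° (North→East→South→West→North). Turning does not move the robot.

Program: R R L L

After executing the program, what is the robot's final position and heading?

Answer: Final position: (row=11, col=8), facing East

Derivation:
Start: (row=11, col=8), facing East
  R: turn right, now facing South
  R: turn right, now facing West
  L: turn left, now facing South
  L: turn left, now facing East
Final: (row=11, col=8), facing East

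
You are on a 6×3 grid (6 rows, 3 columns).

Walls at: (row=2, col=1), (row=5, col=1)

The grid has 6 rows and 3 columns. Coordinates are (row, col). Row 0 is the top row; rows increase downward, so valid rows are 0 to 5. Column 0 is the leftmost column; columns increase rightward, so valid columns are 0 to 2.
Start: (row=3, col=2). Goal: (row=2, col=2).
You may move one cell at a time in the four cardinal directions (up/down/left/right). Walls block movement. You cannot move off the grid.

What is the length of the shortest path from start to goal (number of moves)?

BFS from (row=3, col=2) until reaching (row=2, col=2):
  Distance 0: (row=3, col=2)
  Distance 1: (row=2, col=2), (row=3, col=1), (row=4, col=2)  <- goal reached here
One shortest path (1 moves): (row=3, col=2) -> (row=2, col=2)

Answer: Shortest path length: 1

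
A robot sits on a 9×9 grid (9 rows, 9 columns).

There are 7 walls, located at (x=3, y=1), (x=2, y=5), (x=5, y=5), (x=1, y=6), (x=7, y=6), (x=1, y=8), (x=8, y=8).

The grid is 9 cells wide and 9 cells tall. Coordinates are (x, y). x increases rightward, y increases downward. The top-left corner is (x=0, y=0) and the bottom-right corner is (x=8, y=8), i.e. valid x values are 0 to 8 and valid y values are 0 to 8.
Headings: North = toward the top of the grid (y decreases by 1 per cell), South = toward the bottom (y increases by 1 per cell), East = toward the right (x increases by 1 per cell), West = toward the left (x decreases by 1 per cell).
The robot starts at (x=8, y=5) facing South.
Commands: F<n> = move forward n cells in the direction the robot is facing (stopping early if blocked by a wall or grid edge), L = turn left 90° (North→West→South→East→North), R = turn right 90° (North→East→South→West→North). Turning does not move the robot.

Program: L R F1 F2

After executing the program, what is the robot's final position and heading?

Start: (x=8, y=5), facing South
  L: turn left, now facing East
  R: turn right, now facing South
  F1: move forward 1, now at (x=8, y=6)
  F2: move forward 1/2 (blocked), now at (x=8, y=7)
Final: (x=8, y=7), facing South

Answer: Final position: (x=8, y=7), facing South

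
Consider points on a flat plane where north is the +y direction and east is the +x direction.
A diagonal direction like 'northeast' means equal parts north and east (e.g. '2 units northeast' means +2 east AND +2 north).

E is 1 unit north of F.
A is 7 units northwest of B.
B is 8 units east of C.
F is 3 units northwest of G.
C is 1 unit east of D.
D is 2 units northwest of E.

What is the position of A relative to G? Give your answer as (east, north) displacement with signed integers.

Place G at the origin (east=0, north=0).
  F is 3 units northwest of G: delta (east=-3, north=+3); F at (east=-3, north=3).
  E is 1 unit north of F: delta (east=+0, north=+1); E at (east=-3, north=4).
  D is 2 units northwest of E: delta (east=-2, north=+2); D at (east=-5, north=6).
  C is 1 unit east of D: delta (east=+1, north=+0); C at (east=-4, north=6).
  B is 8 units east of C: delta (east=+8, north=+0); B at (east=4, north=6).
  A is 7 units northwest of B: delta (east=-7, north=+7); A at (east=-3, north=13).
Therefore A relative to G: (east=-3, north=13).

Answer: A is at (east=-3, north=13) relative to G.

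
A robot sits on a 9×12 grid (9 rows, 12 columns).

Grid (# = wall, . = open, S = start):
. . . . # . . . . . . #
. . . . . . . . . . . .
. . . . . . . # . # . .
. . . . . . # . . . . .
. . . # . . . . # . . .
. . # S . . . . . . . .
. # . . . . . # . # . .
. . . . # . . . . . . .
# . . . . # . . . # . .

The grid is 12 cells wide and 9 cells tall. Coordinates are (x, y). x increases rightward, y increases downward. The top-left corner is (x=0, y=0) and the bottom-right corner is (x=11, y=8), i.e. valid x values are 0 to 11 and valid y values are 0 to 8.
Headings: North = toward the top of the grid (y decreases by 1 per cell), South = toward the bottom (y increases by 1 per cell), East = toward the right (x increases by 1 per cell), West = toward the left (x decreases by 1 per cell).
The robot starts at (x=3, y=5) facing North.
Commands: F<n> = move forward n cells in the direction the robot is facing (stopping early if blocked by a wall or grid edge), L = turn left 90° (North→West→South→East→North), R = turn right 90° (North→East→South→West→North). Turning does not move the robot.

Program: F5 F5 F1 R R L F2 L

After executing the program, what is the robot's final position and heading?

Answer: Final position: (x=5, y=5), facing North

Derivation:
Start: (x=3, y=5), facing North
  F5: move forward 0/5 (blocked), now at (x=3, y=5)
  F5: move forward 0/5 (blocked), now at (x=3, y=5)
  F1: move forward 0/1 (blocked), now at (x=3, y=5)
  R: turn right, now facing East
  R: turn right, now facing South
  L: turn left, now facing East
  F2: move forward 2, now at (x=5, y=5)
  L: turn left, now facing North
Final: (x=5, y=5), facing North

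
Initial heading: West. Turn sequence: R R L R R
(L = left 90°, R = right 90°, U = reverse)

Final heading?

Answer: Final heading: South

Derivation:
Start: West
  R (right (90° clockwise)) -> North
  R (right (90° clockwise)) -> East
  L (left (90° counter-clockwise)) -> North
  R (right (90° clockwise)) -> East
  R (right (90° clockwise)) -> South
Final: South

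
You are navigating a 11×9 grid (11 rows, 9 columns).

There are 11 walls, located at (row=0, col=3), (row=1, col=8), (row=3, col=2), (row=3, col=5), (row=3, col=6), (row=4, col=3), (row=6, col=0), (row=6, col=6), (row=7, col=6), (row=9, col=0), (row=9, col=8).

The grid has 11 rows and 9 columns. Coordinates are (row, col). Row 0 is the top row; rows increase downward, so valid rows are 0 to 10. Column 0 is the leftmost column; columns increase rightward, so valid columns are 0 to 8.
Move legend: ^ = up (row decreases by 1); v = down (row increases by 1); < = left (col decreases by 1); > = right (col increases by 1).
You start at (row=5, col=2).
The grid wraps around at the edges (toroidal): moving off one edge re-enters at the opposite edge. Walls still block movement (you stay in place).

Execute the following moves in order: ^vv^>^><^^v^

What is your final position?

Start: (row=5, col=2)
  ^ (up): (row=5, col=2) -> (row=4, col=2)
  v (down): (row=4, col=2) -> (row=5, col=2)
  v (down): (row=5, col=2) -> (row=6, col=2)
  ^ (up): (row=6, col=2) -> (row=5, col=2)
  > (right): (row=5, col=2) -> (row=5, col=3)
  ^ (up): blocked, stay at (row=5, col=3)
  > (right): (row=5, col=3) -> (row=5, col=4)
  < (left): (row=5, col=4) -> (row=5, col=3)
  ^ (up): blocked, stay at (row=5, col=3)
  ^ (up): blocked, stay at (row=5, col=3)
  v (down): (row=5, col=3) -> (row=6, col=3)
  ^ (up): (row=6, col=3) -> (row=5, col=3)
Final: (row=5, col=3)

Answer: Final position: (row=5, col=3)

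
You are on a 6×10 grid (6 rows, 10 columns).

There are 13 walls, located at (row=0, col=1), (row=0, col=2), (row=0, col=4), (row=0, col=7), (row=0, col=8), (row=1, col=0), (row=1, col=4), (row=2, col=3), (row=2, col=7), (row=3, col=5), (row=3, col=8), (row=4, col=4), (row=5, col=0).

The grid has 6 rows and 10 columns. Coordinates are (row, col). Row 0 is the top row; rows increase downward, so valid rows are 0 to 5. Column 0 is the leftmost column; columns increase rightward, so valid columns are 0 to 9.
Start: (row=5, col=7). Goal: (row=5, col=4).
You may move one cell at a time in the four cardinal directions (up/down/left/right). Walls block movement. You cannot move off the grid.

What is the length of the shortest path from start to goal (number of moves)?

BFS from (row=5, col=7) until reaching (row=5, col=4):
  Distance 0: (row=5, col=7)
  Distance 1: (row=4, col=7), (row=5, col=6), (row=5, col=8)
  Distance 2: (row=3, col=7), (row=4, col=6), (row=4, col=8), (row=5, col=5), (row=5, col=9)
  Distance 3: (row=3, col=6), (row=4, col=5), (row=4, col=9), (row=5, col=4)  <- goal reached here
One shortest path (3 moves): (row=5, col=7) -> (row=5, col=6) -> (row=5, col=5) -> (row=5, col=4)

Answer: Shortest path length: 3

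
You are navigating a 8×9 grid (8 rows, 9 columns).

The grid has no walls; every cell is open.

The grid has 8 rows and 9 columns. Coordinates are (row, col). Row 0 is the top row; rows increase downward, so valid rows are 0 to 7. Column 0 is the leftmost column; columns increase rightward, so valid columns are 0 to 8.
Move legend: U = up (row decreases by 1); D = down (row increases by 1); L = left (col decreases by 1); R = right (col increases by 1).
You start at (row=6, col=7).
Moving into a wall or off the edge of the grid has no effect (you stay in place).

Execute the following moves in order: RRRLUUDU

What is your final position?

Answer: Final position: (row=4, col=7)

Derivation:
Start: (row=6, col=7)
  R (right): (row=6, col=7) -> (row=6, col=8)
  R (right): blocked, stay at (row=6, col=8)
  R (right): blocked, stay at (row=6, col=8)
  L (left): (row=6, col=8) -> (row=6, col=7)
  U (up): (row=6, col=7) -> (row=5, col=7)
  U (up): (row=5, col=7) -> (row=4, col=7)
  D (down): (row=4, col=7) -> (row=5, col=7)
  U (up): (row=5, col=7) -> (row=4, col=7)
Final: (row=4, col=7)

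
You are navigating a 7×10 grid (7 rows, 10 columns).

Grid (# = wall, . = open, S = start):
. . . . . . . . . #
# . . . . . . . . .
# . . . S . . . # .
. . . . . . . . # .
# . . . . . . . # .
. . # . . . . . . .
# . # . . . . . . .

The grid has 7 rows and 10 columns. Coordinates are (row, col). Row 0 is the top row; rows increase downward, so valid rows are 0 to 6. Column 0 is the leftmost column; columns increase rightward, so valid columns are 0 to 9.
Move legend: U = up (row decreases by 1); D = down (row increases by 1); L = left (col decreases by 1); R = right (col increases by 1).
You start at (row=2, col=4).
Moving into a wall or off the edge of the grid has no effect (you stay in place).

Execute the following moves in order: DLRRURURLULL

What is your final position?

Start: (row=2, col=4)
  D (down): (row=2, col=4) -> (row=3, col=4)
  L (left): (row=3, col=4) -> (row=3, col=3)
  R (right): (row=3, col=3) -> (row=3, col=4)
  R (right): (row=3, col=4) -> (row=3, col=5)
  U (up): (row=3, col=5) -> (row=2, col=5)
  R (right): (row=2, col=5) -> (row=2, col=6)
  U (up): (row=2, col=6) -> (row=1, col=6)
  R (right): (row=1, col=6) -> (row=1, col=7)
  L (left): (row=1, col=7) -> (row=1, col=6)
  U (up): (row=1, col=6) -> (row=0, col=6)
  L (left): (row=0, col=6) -> (row=0, col=5)
  L (left): (row=0, col=5) -> (row=0, col=4)
Final: (row=0, col=4)

Answer: Final position: (row=0, col=4)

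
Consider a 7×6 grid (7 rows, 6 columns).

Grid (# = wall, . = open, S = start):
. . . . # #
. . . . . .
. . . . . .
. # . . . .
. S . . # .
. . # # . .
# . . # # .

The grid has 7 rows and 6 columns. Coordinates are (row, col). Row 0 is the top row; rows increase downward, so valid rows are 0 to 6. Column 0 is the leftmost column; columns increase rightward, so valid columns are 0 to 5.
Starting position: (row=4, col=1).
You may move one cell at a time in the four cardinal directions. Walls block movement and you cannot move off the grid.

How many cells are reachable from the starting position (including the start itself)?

BFS flood-fill from (row=4, col=1):
  Distance 0: (row=4, col=1)
  Distance 1: (row=4, col=0), (row=4, col=2), (row=5, col=1)
  Distance 2: (row=3, col=0), (row=3, col=2), (row=4, col=3), (row=5, col=0), (row=6, col=1)
  Distance 3: (row=2, col=0), (row=2, col=2), (row=3, col=3), (row=6, col=2)
  Distance 4: (row=1, col=0), (row=1, col=2), (row=2, col=1), (row=2, col=3), (row=3, col=4)
  Distance 5: (row=0, col=0), (row=0, col=2), (row=1, col=1), (row=1, col=3), (row=2, col=4), (row=3, col=5)
  Distance 6: (row=0, col=1), (row=0, col=3), (row=1, col=4), (row=2, col=5), (row=4, col=5)
  Distance 7: (row=1, col=5), (row=5, col=5)
  Distance 8: (row=5, col=4), (row=6, col=5)
Total reachable: 33 (grid has 33 open cells total)

Answer: Reachable cells: 33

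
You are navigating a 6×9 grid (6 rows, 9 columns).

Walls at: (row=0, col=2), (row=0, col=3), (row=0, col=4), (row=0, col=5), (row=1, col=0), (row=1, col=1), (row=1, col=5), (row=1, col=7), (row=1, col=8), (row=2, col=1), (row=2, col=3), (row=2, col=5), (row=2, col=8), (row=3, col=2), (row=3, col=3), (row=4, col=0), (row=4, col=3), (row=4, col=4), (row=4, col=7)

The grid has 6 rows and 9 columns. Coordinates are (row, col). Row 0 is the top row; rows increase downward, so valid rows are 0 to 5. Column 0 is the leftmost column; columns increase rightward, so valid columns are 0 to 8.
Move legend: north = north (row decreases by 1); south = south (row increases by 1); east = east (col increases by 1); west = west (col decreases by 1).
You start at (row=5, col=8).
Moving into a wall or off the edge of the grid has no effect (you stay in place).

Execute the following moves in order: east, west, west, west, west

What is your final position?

Start: (row=5, col=8)
  east (east): blocked, stay at (row=5, col=8)
  west (west): (row=5, col=8) -> (row=5, col=7)
  west (west): (row=5, col=7) -> (row=5, col=6)
  west (west): (row=5, col=6) -> (row=5, col=5)
  west (west): (row=5, col=5) -> (row=5, col=4)
Final: (row=5, col=4)

Answer: Final position: (row=5, col=4)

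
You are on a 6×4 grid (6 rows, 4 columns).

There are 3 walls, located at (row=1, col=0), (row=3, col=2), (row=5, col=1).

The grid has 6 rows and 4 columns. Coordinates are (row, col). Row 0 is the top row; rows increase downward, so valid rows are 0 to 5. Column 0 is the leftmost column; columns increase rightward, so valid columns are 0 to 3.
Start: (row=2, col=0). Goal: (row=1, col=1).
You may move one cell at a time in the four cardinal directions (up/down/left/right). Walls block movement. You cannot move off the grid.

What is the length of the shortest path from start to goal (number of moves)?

BFS from (row=2, col=0) until reaching (row=1, col=1):
  Distance 0: (row=2, col=0)
  Distance 1: (row=2, col=1), (row=3, col=0)
  Distance 2: (row=1, col=1), (row=2, col=2), (row=3, col=1), (row=4, col=0)  <- goal reached here
One shortest path (2 moves): (row=2, col=0) -> (row=2, col=1) -> (row=1, col=1)

Answer: Shortest path length: 2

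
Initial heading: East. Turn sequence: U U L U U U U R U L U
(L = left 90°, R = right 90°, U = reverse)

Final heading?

Start: East
  U (U-turn (180°)) -> West
  U (U-turn (180°)) -> East
  L (left (90° counter-clockwise)) -> North
  U (U-turn (180°)) -> South
  U (U-turn (180°)) -> North
  U (U-turn (180°)) -> South
  U (U-turn (180°)) -> North
  R (right (90° clockwise)) -> East
  U (U-turn (180°)) -> West
  L (left (90° counter-clockwise)) -> South
  U (U-turn (180°)) -> North
Final: North

Answer: Final heading: North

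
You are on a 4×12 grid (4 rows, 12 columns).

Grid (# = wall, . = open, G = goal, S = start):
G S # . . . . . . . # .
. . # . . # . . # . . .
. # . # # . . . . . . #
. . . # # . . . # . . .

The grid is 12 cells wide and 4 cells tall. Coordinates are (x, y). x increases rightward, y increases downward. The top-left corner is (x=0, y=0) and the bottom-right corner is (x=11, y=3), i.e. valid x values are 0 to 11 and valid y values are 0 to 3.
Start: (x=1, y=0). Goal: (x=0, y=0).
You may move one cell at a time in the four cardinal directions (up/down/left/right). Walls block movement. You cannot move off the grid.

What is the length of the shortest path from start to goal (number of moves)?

Answer: Shortest path length: 1

Derivation:
BFS from (x=1, y=0) until reaching (x=0, y=0):
  Distance 0: (x=1, y=0)
  Distance 1: (x=0, y=0), (x=1, y=1)  <- goal reached here
One shortest path (1 moves): (x=1, y=0) -> (x=0, y=0)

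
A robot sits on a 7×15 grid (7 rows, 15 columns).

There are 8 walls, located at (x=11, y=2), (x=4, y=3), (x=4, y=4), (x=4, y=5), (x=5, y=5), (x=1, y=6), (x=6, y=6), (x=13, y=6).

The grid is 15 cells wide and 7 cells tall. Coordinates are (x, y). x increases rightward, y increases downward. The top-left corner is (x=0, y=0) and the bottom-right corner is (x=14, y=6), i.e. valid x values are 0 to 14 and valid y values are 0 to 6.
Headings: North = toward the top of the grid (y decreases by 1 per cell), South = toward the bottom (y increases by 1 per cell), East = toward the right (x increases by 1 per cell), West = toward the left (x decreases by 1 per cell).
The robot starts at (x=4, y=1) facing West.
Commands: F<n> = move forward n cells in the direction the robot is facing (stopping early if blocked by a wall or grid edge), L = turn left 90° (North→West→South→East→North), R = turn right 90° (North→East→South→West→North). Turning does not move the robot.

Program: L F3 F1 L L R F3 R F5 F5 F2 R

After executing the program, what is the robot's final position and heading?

Answer: Final position: (x=7, y=6), facing West

Derivation:
Start: (x=4, y=1), facing West
  L: turn left, now facing South
  F3: move forward 1/3 (blocked), now at (x=4, y=2)
  F1: move forward 0/1 (blocked), now at (x=4, y=2)
  L: turn left, now facing East
  L: turn left, now facing North
  R: turn right, now facing East
  F3: move forward 3, now at (x=7, y=2)
  R: turn right, now facing South
  F5: move forward 4/5 (blocked), now at (x=7, y=6)
  F5: move forward 0/5 (blocked), now at (x=7, y=6)
  F2: move forward 0/2 (blocked), now at (x=7, y=6)
  R: turn right, now facing West
Final: (x=7, y=6), facing West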